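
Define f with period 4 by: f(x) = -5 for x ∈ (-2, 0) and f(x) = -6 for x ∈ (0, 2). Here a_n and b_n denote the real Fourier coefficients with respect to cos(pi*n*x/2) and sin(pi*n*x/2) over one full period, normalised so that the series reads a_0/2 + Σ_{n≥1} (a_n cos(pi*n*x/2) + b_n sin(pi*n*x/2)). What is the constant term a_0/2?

-11/2

a_0 = 1/2 ∫_{-2}^{2} f(x) dx = 1/2 · (-22) = -11.
So the constant term a_0/2 = -11/2.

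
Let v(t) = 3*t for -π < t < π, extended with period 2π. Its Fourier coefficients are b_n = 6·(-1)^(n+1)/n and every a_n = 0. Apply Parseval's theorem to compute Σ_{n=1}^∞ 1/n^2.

Parseval: Σ b_n^2 = (1/π) ∫_{-π}^{π} v(t)^2 dt = 6*pi**2.
Σ b_n^2 = Σ 36/n^2, so Σ 1/n^2 = (6*pi**2)/36 = pi**2/6.

pi**2/6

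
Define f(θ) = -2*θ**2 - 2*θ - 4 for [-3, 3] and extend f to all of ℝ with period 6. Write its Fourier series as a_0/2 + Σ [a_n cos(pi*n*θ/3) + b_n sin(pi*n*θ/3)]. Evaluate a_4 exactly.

a_4 = 1/3 ∫_{-3}^{3} f(θ) cos(4*pi*θ/3) dθ.
Integrating by parts twice (tabular method), an antiderivative of (-2*θ**2 - 2*θ - 4) cos(4*pi*θ/3) is -3*θ**2*sin(4*pi*θ/3)/(2*pi) - 3*θ*sin(4*pi*θ/3)/(2*pi) - 9*θ*cos(4*pi*θ/3)/(4*pi**2) - 3*sin(4*pi*θ/3)/pi + 27*sin(4*pi*θ/3)/(16*pi**3) - 9*cos(4*pi*θ/3)/(8*pi**2); evaluating from -3 to 3: ∫_{-3}^{3} (-2*θ**2 - 2*θ - 4) cos(4*pi*θ/3) dθ = (-63/(8*pi**2)) - (45/(8*pi**2)) = -27/(2*pi**2).
Hence a_4 = (1/3)·(-27/(2*pi**2)) = -9/(2*pi**2).

-9/(2*pi**2)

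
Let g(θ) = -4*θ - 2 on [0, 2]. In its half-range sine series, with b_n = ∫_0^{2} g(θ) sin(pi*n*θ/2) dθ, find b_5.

-24/(5*pi)

b_5 = ∫_0^{2} (-4*θ - 2) sin(5*pi*θ/2) dθ.
Integrating by parts (boundary term plus one more integral), an antiderivative of (-4*θ - 2) sin(5*pi*θ/2) is 8*θ*cos(5*pi*θ/2)/(5*pi) - 16*sin(5*pi*θ/2)/(25*pi**2) + 4*cos(5*pi*θ/2)/(5*pi); evaluating from 0 to 2: ∫_{0}^{2} (-4*θ - 2) sin(5*pi*θ/2) dθ = (-4/pi) - (4/(5*pi)) = -24/(5*pi).
Hence b_5 = -24/(5*pi).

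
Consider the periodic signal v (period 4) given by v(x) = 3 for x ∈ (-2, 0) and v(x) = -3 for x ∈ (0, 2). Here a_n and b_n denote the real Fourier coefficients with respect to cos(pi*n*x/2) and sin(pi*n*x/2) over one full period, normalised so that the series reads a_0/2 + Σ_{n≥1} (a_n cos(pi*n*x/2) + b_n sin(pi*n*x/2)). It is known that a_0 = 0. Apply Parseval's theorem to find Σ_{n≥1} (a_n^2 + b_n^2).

18

Parseval: a_0^2/2 + Σ_{n≥1} (a_n^2+b_n^2) = 1/2 ∫_{-2}^{2} v(x)^2 dx = 18.
Subtract a_0^2/2 = 0: Σ (a_n^2+b_n^2) = 18.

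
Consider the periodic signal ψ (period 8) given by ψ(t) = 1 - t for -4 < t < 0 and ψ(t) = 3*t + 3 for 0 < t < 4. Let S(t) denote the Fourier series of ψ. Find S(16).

t = 16 differs from t = 0 by 2 full period(s), and the series is 8-periodic.
At t = 0 the one-sided limits are ψ(0^-) = 1 and ψ(0^+) = 3.
By Dirichlet's theorem the series converges to their average, [(1) + (3)]/2 = 2.

2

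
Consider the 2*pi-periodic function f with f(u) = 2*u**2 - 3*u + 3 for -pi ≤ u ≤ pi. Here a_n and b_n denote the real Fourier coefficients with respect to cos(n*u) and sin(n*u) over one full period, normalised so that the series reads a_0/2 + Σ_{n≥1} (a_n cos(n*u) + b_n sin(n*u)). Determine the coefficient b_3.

b_3 = 1/pi ∫_{-pi}^{pi} f(u) sin(3*u) du.
Integrating by parts twice (tabular method), an antiderivative of (2*u**2 - 3*u + 3) sin(3*u) is -2*u**2*cos(3*u)/3 + 4*u*sin(3*u)/9 + u*cos(3*u) - sin(3*u)/3 - 23*cos(3*u)/27; evaluating from -pi to pi: ∫_{-pi}^{pi} (2*u**2 - 3*u + 3) sin(3*u) du = (-pi + 23/27 + 2*pi**2/3) - (23/27 + pi + 2*pi**2/3) = -2*pi.
Hence b_3 = (1/pi)·(-2*pi) = -2.

-2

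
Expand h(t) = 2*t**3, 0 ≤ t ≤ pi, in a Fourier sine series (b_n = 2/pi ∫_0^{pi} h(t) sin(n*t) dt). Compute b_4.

3/8 - pi**2

b_4 = 2/pi ∫_0^{pi} (2*t**3) sin(4*t) dt.
Integrating by parts three times (tabular method), an antiderivative of (2*t**3) sin(4*t) is -t**3*cos(4*t)/2 + 3*t**2*sin(4*t)/8 + 3*t*cos(4*t)/16 - 3*sin(4*t)/64; evaluating from 0 to pi: ∫_{0}^{pi} (2*t**3) sin(4*t) dt = (pi*(3 - 8*pi**2)/16) - (0) = pi*(3 - 8*pi**2)/16.
Hence b_4 = (2/pi)·(pi*(3 - 8*pi**2)/16) = 3/8 - pi**2.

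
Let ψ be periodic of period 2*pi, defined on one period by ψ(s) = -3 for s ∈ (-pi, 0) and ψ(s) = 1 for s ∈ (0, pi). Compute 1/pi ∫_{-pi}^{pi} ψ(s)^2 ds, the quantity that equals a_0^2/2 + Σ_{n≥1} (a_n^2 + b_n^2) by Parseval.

10

1/pi ∫_{-pi}^{pi} ψ(s)^2 ds = 1/pi · (10*pi) = 10.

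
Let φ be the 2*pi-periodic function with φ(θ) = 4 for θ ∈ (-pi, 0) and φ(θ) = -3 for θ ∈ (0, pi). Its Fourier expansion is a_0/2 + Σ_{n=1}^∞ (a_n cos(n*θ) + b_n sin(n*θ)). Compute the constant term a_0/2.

a_0 = 1/pi ∫_{-pi}^{pi} φ(θ) dθ = 1/pi · (pi) = 1.
So the constant term a_0/2 = 1/2.

1/2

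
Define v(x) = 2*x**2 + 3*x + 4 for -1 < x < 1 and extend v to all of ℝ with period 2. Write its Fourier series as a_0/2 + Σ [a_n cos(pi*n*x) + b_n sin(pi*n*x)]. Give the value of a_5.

-8/(25*pi**2)

a_5 = ∫_{-1}^{1} v(x) cos(5*pi*x) dx.
Integrating by parts twice (tabular method), an antiderivative of (2*x**2 + 3*x + 4) cos(5*pi*x) is 2*x**2*sin(5*pi*x)/(5*pi) + 3*x*sin(5*pi*x)/(5*pi) + 4*x*cos(5*pi*x)/(25*pi**2) - 4*sin(5*pi*x)/(125*pi**3) + 4*sin(5*pi*x)/(5*pi) + 3*cos(5*pi*x)/(25*pi**2); evaluating from -1 to 1: ∫_{-1}^{1} (2*x**2 + 3*x + 4) cos(5*pi*x) dx = (-7/(25*pi**2)) - (1/(25*pi**2)) = -8/(25*pi**2).
Hence a_5 = -8/(25*pi**2).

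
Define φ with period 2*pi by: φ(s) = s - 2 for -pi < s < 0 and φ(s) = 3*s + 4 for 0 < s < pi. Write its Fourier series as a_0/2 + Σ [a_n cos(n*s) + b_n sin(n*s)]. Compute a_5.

a_5 = 1/pi ∫_{-pi}^{pi} φ(s) cos(5*s) ds.
Split the integral at the breakpoints.
Integrating by parts (boundary term plus one more integral), an antiderivative of (s - 2) cos(5*s) is s*sin(5*s)/5 - 2*sin(5*s)/5 + cos(5*s)/25; evaluating from -pi to 0: ∫_{-pi}^{0} (s - 2) cos(5*s) ds = (1/25) - (-1/25) = 2/25.
Integrating by parts (boundary term plus one more integral), an antiderivative of (3*s + 4) cos(5*s) is 3*s*sin(5*s)/5 + 4*sin(5*s)/5 + 3*cos(5*s)/25; evaluating from 0 to pi: ∫_{0}^{pi} (3*s + 4) cos(5*s) ds = (-3/25) - (3/25) = -6/25.
Summing the pieces and multiplying by (1/pi) gives a_5 = -4/(25*pi).

-4/(25*pi)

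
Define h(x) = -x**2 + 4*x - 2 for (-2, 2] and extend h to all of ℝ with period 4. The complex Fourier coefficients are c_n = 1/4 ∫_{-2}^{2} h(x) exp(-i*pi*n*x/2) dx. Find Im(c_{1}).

Since h is real-valued, Im(c_{1}) = -1/4 ∫_{-2}^{2} h(x) sin(pi*x/2) dx = -b_{1}/2.
Integrating by parts twice (tabular method), an antiderivative of (-x**2 + 4*x - 2) sin(pi*x/2) is 2*x**2*cos(pi*x/2)/pi - 8*x*sin(pi*x/2)/pi**2 - 8*x*cos(pi*x/2)/pi + 16*sin(pi*x/2)/pi**2 - 16*cos(pi*x/2)/pi**3 + 4*cos(pi*x/2)/pi; evaluating from -2 to 2: ∫_{-2}^{2} (-x**2 + 4*x - 2) sin(pi*x/2) dx = (16/pi**3 + 4/pi) - (-28/pi + 16/pi**3) = 32/pi.
Hence Im(c_{1}) = (-1/4)·(32/pi) = -8/pi.

-8/pi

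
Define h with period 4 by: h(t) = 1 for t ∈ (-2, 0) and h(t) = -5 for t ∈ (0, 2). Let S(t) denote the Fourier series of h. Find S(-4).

t = -4 differs from t = 0 by -1 full period(s), and the series is 4-periodic.
At t = 0 the one-sided limits are h(0^-) = 1 and h(0^+) = -5.
By Dirichlet's theorem the series converges to their average, [(1) + (-5)]/2 = -2.

-2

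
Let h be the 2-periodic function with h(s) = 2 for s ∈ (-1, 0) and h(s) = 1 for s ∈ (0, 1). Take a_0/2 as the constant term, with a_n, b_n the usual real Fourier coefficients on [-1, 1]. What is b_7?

-2/(7*pi)

b_7 = ∫_{-1}^{1} h(s) sin(7*pi*s) ds.
Split the integral at the breakpoints.
Directly, an antiderivative of (2) sin(7*pi*s) is -2*cos(7*pi*s)/(7*pi); evaluating from -1 to 0: ∫_{-1}^{0} (2) sin(7*pi*s) ds = (-2/(7*pi)) - (2/(7*pi)) = -4/(7*pi).
Directly, an antiderivative of (1) sin(7*pi*s) is -cos(7*pi*s)/(7*pi); evaluating from 0 to 1: ∫_{0}^{1} (1) sin(7*pi*s) ds = (1/(7*pi)) - (-1/(7*pi)) = 2/(7*pi).
Summing the pieces gives b_7 = -2/(7*pi).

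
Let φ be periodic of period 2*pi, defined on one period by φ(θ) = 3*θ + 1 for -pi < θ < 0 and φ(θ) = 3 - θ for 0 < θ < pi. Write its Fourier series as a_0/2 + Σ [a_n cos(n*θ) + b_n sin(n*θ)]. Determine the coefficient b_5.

b_5 = 1/pi ∫_{-pi}^{pi} φ(θ) sin(5*θ) dθ.
Split the integral at the breakpoints.
Integrating by parts (boundary term plus one more integral), an antiderivative of (3*θ + 1) sin(5*θ) is -3*θ*cos(5*θ)/5 + 3*sin(5*θ)/25 - cos(5*θ)/5; evaluating from -pi to 0: ∫_{-pi}^{0} (3*θ + 1) sin(5*θ) dθ = (-1/5) - (1/5 - 3*pi/5) = -2/5 + 3*pi/5.
Integrating by parts (boundary term plus one more integral), an antiderivative of (3 - θ) sin(5*θ) is θ*cos(5*θ)/5 - sin(5*θ)/25 - 3*cos(5*θ)/5; evaluating from 0 to pi: ∫_{0}^{pi} (3 - θ) sin(5*θ) dθ = (3/5 - pi/5) - (-3/5) = 6/5 - pi/5.
Summing the pieces and multiplying by (1/pi) gives b_5 = 2*(2 + pi)/(5*pi).

2*(2 + pi)/(5*pi)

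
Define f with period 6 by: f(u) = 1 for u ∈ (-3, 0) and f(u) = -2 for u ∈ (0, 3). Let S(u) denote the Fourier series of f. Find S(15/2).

u = 15/2 differs from u = 3/2 by 1 full period(s), and the series is 6-periodic.
f is continuous at u = 3/2 with value -2, so the series converges to -2 there.

-2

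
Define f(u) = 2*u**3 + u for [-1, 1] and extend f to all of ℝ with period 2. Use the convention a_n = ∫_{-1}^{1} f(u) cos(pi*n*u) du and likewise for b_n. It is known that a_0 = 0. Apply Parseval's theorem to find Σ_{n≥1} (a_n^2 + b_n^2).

358/105

Parseval: a_0^2/2 + Σ_{n≥1} (a_n^2+b_n^2) = ∫_{-1}^{1} f(u)^2 du = 358/105.
Subtract a_0^2/2 = 0: Σ (a_n^2+b_n^2) = 358/105.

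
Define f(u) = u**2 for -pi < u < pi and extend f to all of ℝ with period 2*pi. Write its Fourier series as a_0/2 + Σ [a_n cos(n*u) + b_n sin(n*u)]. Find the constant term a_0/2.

a_0 = 1/pi ∫_{-pi}^{pi} f(u) du = 1/pi · (2*pi**3/3) = 2*pi**2/3.
So the constant term a_0/2 = pi**2/3.

pi**2/3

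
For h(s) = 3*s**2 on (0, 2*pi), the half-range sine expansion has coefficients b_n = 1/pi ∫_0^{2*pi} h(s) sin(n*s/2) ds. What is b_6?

-4*pi

b_6 = 1/pi ∫_0^{2*pi} (3*s**2) sin(3*s) ds.
Integrating by parts twice (tabular method), an antiderivative of (3*s**2) sin(3*s) is -s**2*cos(3*s) + 2*s*sin(3*s)/3 + 2*cos(3*s)/9; evaluating from 0 to 2*pi: ∫_{0}^{2*pi} (3*s**2) sin(3*s) ds = (2/9 - 4*pi**2) - (2/9) = -4*pi**2.
Hence b_6 = (1/pi)·(-4*pi**2) = -4*pi.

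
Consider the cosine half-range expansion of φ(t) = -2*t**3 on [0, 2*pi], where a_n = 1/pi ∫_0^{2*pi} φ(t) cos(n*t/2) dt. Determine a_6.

-8*pi/3

a_6 = 1/pi ∫_0^{2*pi} (-2*t**3) cos(3*t) dt.
Integrating by parts three times (tabular method), an antiderivative of (-2*t**3) cos(3*t) is -2*t**3*sin(3*t)/3 - 2*t**2*cos(3*t)/3 + 4*t*sin(3*t)/9 + 4*cos(3*t)/27; evaluating from 0 to 2*pi: ∫_{0}^{2*pi} (-2*t**3) cos(3*t) dt = (4/27 - 8*pi**2/3) - (4/27) = -8*pi**2/3.
Hence a_6 = (1/pi)·(-8*pi**2/3) = -8*pi/3.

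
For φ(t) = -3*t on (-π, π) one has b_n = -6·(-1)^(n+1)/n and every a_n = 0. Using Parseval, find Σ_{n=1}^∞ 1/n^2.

Parseval: Σ b_n^2 = (1/π) ∫_{-π}^{π} φ(t)^2 dt = 6*pi**2.
Σ b_n^2 = Σ 36/n^2, so Σ 1/n^2 = (6*pi**2)/36 = pi**2/6.

pi**2/6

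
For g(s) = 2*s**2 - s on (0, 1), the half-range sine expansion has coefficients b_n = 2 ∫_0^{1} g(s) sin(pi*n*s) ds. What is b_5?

b_5 = 2 ∫_0^{1} (2*s**2 - s) sin(5*pi*s) ds.
Integrating by parts twice (tabular method), an antiderivative of (2*s**2 - s) sin(5*pi*s) is -2*s**2*cos(5*pi*s)/(5*pi) + 4*s*sin(5*pi*s)/(25*pi**2) + s*cos(5*pi*s)/(5*pi) - sin(5*pi*s)/(25*pi**2) + 4*cos(5*pi*s)/(125*pi**3); evaluating from 0 to 1: ∫_{0}^{1} (2*s**2 - s) sin(5*pi*s) ds = ((-4 + 25*pi**2)/(125*pi**3)) - (4/(125*pi**3)) = (-8 + 25*pi**2)/(125*pi**3).
Hence b_5 = 2·((-8 + 25*pi**2)/(125*pi**3)) = 2*(-8 + 25*pi**2)/(125*pi**3).

2*(-8 + 25*pi**2)/(125*pi**3)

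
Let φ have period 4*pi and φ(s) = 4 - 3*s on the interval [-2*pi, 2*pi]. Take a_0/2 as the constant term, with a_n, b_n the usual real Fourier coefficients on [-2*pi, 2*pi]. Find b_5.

-12/5

b_5 = (1/(2*pi)) ∫_{-2*pi}^{2*pi} φ(s) sin(5*s/2) ds.
Integrating by parts (boundary term plus one more integral), an antiderivative of (4 - 3*s) sin(5*s/2) is 6*s*cos(5*s/2)/5 - 12*sin(5*s/2)/25 - 8*cos(5*s/2)/5; evaluating from -2*pi to 2*pi: ∫_{-2*pi}^{2*pi} (4 - 3*s) sin(5*s/2) ds = (8/5 - 12*pi/5) - (8/5 + 12*pi/5) = -24*pi/5.
Hence b_5 = (1/(2*pi))·(-24*pi/5) = -12/5.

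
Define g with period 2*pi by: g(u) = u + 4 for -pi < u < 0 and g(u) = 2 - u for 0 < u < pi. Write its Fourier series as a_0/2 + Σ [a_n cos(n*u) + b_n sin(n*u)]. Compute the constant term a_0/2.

3 - pi/2

a_0 = 1/pi ∫_{-pi}^{pi} g(u) du = 1/pi · (pi*(6 - pi)) = 6 - pi.
So the constant term a_0/2 = 3 - pi/2.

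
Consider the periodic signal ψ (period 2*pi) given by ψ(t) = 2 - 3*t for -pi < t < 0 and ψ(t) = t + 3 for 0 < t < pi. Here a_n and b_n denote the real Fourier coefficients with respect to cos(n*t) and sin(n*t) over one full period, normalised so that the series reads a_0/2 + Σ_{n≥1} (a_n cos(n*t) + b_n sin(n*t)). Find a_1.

-8/pi

a_1 = 1/pi ∫_{-pi}^{pi} ψ(t) cos(t) dt.
Split the integral at the breakpoints.
Integrating by parts (boundary term plus one more integral), an antiderivative of (2 - 3*t) cos(t) is -3*t*sin(t) + 2*sin(t) - 3*cos(t); evaluating from -pi to 0: ∫_{-pi}^{0} (2 - 3*t) cos(t) dt = (-3) - (3) = -6.
Integrating by parts (boundary term plus one more integral), an antiderivative of (t + 3) cos(t) is t*sin(t) + 3*sin(t) + cos(t); evaluating from 0 to pi: ∫_{0}^{pi} (t + 3) cos(t) dt = (-1) - (1) = -2.
Summing the pieces and multiplying by (1/pi) gives a_1 = -8/pi.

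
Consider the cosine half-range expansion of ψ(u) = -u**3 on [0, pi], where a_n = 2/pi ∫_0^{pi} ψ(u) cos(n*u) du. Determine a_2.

-3*pi/2

a_2 = 2/pi ∫_0^{pi} (-u**3) cos(2*u) du.
Integrating by parts three times (tabular method), an antiderivative of (-u**3) cos(2*u) is -u**3*sin(2*u)/2 - 3*u**2*cos(2*u)/4 + 3*u*sin(2*u)/4 + 3*cos(2*u)/8; evaluating from 0 to pi: ∫_{0}^{pi} (-u**3) cos(2*u) du = (3/8 - 3*pi**2/4) - (3/8) = -3*pi**2/4.
Hence a_2 = (2/pi)·(-3*pi**2/4) = -3*pi/2.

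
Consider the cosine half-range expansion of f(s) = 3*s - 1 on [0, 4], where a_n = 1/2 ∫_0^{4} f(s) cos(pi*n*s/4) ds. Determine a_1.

-48/pi**2

a_1 = 1/2 ∫_0^{4} (3*s - 1) cos(pi*s/4) ds.
Integrating by parts (boundary term plus one more integral), an antiderivative of (3*s - 1) cos(pi*s/4) is 12*s*sin(pi*s/4)/pi - 4*sin(pi*s/4)/pi + 48*cos(pi*s/4)/pi**2; evaluating from 0 to 4: ∫_{0}^{4} (3*s - 1) cos(pi*s/4) ds = (-48/pi**2) - (48/pi**2) = -96/pi**2.
Hence a_1 = (1/2)·(-96/pi**2) = -48/pi**2.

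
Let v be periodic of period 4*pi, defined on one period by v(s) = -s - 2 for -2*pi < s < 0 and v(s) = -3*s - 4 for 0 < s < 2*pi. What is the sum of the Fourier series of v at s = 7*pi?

s = 7*pi differs from s = -pi by 2 full period(s), and the series is 4*pi-periodic.
v is continuous at s = -pi with value -2 + pi, so the series converges to -2 + pi there.

-2 + pi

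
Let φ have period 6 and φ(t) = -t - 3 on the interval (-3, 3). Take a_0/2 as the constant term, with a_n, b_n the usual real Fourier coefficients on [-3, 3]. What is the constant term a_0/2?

-3

a_0 = 1/3 ∫_{-3}^{3} φ(t) dt = 1/3 · (-18) = -6.
So the constant term a_0/2 = -3.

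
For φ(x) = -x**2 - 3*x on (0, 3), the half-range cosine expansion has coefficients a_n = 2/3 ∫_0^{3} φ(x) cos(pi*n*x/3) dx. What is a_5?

72/(25*pi**2)

a_5 = 2/3 ∫_0^{3} (-x**2 - 3*x) cos(5*pi*x/3) dx.
Integrating by parts twice (tabular method), an antiderivative of (-x**2 - 3*x) cos(5*pi*x/3) is -3*x**2*sin(5*pi*x/3)/(5*pi) - 9*x*sin(5*pi*x/3)/(5*pi) - 18*x*cos(5*pi*x/3)/(25*pi**2) + 54*sin(5*pi*x/3)/(125*pi**3) - 27*cos(5*pi*x/3)/(25*pi**2); evaluating from 0 to 3: ∫_{0}^{3} (-x**2 - 3*x) cos(5*pi*x/3) dx = (81/(25*pi**2)) - (-27/(25*pi**2)) = 108/(25*pi**2).
Hence a_5 = (2/3)·(108/(25*pi**2)) = 72/(25*pi**2).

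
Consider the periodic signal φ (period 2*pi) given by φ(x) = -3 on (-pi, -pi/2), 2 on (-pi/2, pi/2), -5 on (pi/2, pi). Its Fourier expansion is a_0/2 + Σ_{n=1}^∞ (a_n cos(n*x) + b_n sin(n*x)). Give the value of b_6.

2/(3*pi)

b_6 = 1/pi ∫_{-pi}^{pi} φ(x) sin(6*x) dx.
Split the integral at the breakpoints.
Directly, an antiderivative of (-3) sin(6*x) is cos(6*x)/2; evaluating from -pi to -pi/2: ∫_{-pi}^{-pi/2} (-3) sin(6*x) dx = (-1/2) - (1/2) = -1.
Directly, an antiderivative of (2) sin(6*x) is -cos(6*x)/3; evaluating from -pi/2 to pi/2: ∫_{-pi/2}^{pi/2} (2) sin(6*x) dx = (1/3) - (1/3) = 0.
Directly, an antiderivative of (-5) sin(6*x) is 5*cos(6*x)/6; evaluating from pi/2 to pi: ∫_{pi/2}^{pi} (-5) sin(6*x) dx = (5/6) - (-5/6) = 5/3.
Summing the pieces and multiplying by (1/pi) gives b_6 = 2/(3*pi).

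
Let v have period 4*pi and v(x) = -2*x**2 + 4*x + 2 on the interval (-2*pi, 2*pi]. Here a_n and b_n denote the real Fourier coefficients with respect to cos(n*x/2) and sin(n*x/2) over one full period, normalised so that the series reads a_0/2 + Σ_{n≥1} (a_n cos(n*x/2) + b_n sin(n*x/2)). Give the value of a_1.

a_1 = (1/(2*pi)) ∫_{-2*pi}^{2*pi} v(x) cos(x/2) dx.
Integrating by parts twice (tabular method), an antiderivative of (-2*x**2 + 4*x + 2) cos(x/2) is -4*x**2*sin(x/2) + 8*x*sin(x/2) - 16*x*cos(x/2) + 36*sin(x/2) + 16*cos(x/2); evaluating from -2*pi to 2*pi: ∫_{-2*pi}^{2*pi} (-2*x**2 + 4*x + 2) cos(x/2) dx = (-16 + 32*pi) - (-32*pi - 16) = 64*pi.
Hence a_1 = (1/(2*pi))·(64*pi) = 32.

32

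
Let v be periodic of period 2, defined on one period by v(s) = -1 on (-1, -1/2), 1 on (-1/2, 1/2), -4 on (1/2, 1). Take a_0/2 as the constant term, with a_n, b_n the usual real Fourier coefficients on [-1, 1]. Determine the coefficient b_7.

-3/(7*pi)

b_7 = ∫_{-1}^{1} v(s) sin(7*pi*s) ds.
Split the integral at the breakpoints.
Directly, an antiderivative of (-1) sin(7*pi*s) is cos(7*pi*s)/(7*pi); evaluating from -1 to -1/2: ∫_{-1}^{-1/2} (-1) sin(7*pi*s) ds = (0) - (-1/(7*pi)) = 1/(7*pi).
Directly, an antiderivative of (1) sin(7*pi*s) is -cos(7*pi*s)/(7*pi); evaluating from -1/2 to 1/2: ∫_{-1/2}^{1/2} (1) sin(7*pi*s) ds = (0) - (0) = 0.
Directly, an antiderivative of (-4) sin(7*pi*s) is 4*cos(7*pi*s)/(7*pi); evaluating from 1/2 to 1: ∫_{1/2}^{1} (-4) sin(7*pi*s) ds = (-4/(7*pi)) - (0) = -4/(7*pi).
Summing the pieces gives b_7 = -3/(7*pi).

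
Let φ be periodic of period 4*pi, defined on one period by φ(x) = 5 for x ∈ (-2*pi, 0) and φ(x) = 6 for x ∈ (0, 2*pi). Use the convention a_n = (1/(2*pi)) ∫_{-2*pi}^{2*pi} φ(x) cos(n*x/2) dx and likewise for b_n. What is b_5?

2/(5*pi)

b_5 = (1/(2*pi)) ∫_{-2*pi}^{2*pi} φ(x) sin(5*x/2) dx.
Split the integral at the breakpoints.
Directly, an antiderivative of (5) sin(5*x/2) is -2*cos(5*x/2); evaluating from -2*pi to 0: ∫_{-2*pi}^{0} (5) sin(5*x/2) dx = (-2) - (2) = -4.
Directly, an antiderivative of (6) sin(5*x/2) is -12*cos(5*x/2)/5; evaluating from 0 to 2*pi: ∫_{0}^{2*pi} (6) sin(5*x/2) dx = (12/5) - (-12/5) = 24/5.
Summing the pieces and multiplying by (1/(2*pi)) gives b_5 = 2/(5*pi).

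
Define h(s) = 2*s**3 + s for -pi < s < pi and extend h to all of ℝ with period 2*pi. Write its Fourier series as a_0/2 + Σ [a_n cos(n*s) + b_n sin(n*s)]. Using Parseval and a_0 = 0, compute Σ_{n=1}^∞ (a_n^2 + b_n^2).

Parseval: a_0^2/2 + Σ_{n≥1} (a_n^2+b_n^2) = 1/pi ∫_{-pi}^{pi} h(s)^2 ds = 2*pi**2*(35 + 84*pi**2 + 60*pi**4)/105.
Subtract a_0^2/2 = 0: Σ (a_n^2+b_n^2) = 2*pi**2*(35 + 84*pi**2 + 60*pi**4)/105.

2*pi**2*(35 + 84*pi**2 + 60*pi**4)/105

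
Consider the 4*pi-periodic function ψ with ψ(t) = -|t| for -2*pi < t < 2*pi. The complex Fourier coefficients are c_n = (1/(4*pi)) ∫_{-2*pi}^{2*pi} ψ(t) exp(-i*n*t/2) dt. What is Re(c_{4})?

Since ψ is real-valued, Re(c_{4}) = (1/(4*pi)) ∫_{-2*pi}^{2*pi} ψ(t) cos(2*t) dt = a_{4}/2.
ψ is even and cos(2*t) is even, so the integrand is even: ∫_{-2*pi}^{2*pi} ψ(t) cos(2*t) dt = 2∫_0^{2*pi} ψ(t) cos(2*t) dt.
Integrating by parts (boundary term plus one more integral), an antiderivative of (-t) cos(2*t) is -t*sin(2*t)/2 - cos(2*t)/4; evaluating from 0 to 2*pi: ∫_{0}^{2*pi} (-t) cos(2*t) dt = (-1/4) - (-1/4) = 0.
So ∫_{-2*pi}^{2*pi} ψ(t) cos(2*t) dt = 0.
Hence Re(c_{4}) = (1/(4*pi))·(0) = 0.

0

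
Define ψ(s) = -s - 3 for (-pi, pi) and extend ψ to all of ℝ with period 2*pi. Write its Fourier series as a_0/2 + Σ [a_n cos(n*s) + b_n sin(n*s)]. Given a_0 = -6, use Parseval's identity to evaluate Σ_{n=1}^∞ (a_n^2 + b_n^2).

2*pi**2/3

Parseval: a_0^2/2 + Σ_{n≥1} (a_n^2+b_n^2) = 1/pi ∫_{-pi}^{pi} ψ(s)^2 ds = 2*pi**2/3 + 18.
Subtract a_0^2/2 = 18: Σ (a_n^2+b_n^2) = 2*pi**2/3.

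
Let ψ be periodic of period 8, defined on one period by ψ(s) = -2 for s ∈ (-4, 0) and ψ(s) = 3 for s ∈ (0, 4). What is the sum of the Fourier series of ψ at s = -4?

1/2

At s = -4 the one-sided limits are ψ(-4^-) = 3 and ψ(-4^+) = -2.
By Dirichlet's theorem the series converges to their average, [(3) + (-2)]/2 = 1/2.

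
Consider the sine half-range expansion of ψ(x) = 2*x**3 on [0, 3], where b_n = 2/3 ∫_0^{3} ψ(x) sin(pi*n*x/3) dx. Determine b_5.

b_5 = 2/3 ∫_0^{3} (2*x**3) sin(5*pi*x/3) dx.
Integrating by parts three times (tabular method), an antiderivative of (2*x**3) sin(5*pi*x/3) is -6*x**3*cos(5*pi*x/3)/(5*pi) + 54*x**2*sin(5*pi*x/3)/(25*pi**2) + 324*x*cos(5*pi*x/3)/(125*pi**3) - 972*sin(5*pi*x/3)/(625*pi**4); evaluating from 0 to 3: ∫_{0}^{3} (2*x**3) sin(5*pi*x/3) dx = (162*(-6 + 25*pi**2)/(125*pi**3)) - (0) = 162*(-6 + 25*pi**2)/(125*pi**3).
Hence b_5 = (2/3)·(162*(-6 + 25*pi**2)/(125*pi**3)) = 108*(-6 + 25*pi**2)/(125*pi**3).

108*(-6 + 25*pi**2)/(125*pi**3)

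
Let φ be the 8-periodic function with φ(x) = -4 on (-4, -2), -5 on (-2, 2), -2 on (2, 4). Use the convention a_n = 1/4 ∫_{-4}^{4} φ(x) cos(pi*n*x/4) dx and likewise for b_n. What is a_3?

4/(3*pi)

a_3 = 1/4 ∫_{-4}^{4} φ(x) cos(3*pi*x/4) dx.
Split the integral at the breakpoints.
Directly, an antiderivative of (-4) cos(3*pi*x/4) is -16*sin(3*pi*x/4)/(3*pi); evaluating from -4 to -2: ∫_{-4}^{-2} (-4) cos(3*pi*x/4) dx = (-16/(3*pi)) - (0) = -16/(3*pi).
Directly, an antiderivative of (-5) cos(3*pi*x/4) is -20*sin(3*pi*x/4)/(3*pi); evaluating from -2 to 2: ∫_{-2}^{2} (-5) cos(3*pi*x/4) dx = (20/(3*pi)) - (-20/(3*pi)) = 40/(3*pi).
Directly, an antiderivative of (-2) cos(3*pi*x/4) is -8*sin(3*pi*x/4)/(3*pi); evaluating from 2 to 4: ∫_{2}^{4} (-2) cos(3*pi*x/4) dx = (0) - (8/(3*pi)) = -8/(3*pi).
Summing the pieces and multiplying by (1/4) gives a_3 = 4/(3*pi).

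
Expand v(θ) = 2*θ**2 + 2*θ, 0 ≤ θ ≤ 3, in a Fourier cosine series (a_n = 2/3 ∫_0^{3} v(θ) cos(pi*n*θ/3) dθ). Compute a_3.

a_3 = 2/3 ∫_0^{3} (2*θ**2 + 2*θ) cos(pi*θ) dθ.
Integrating by parts twice (tabular method), an antiderivative of (2*θ**2 + 2*θ) cos(pi*θ) is 2*θ**2*sin(pi*θ)/pi + 2*θ*sin(pi*θ)/pi + 4*θ*cos(pi*θ)/pi**2 - 4*sin(pi*θ)/pi**3 + 2*cos(pi*θ)/pi**2; evaluating from 0 to 3: ∫_{0}^{3} (2*θ**2 + 2*θ) cos(pi*θ) dθ = (-14/pi**2) - (2/pi**2) = -16/pi**2.
Hence a_3 = (2/3)·(-16/pi**2) = -32/(3*pi**2).

-32/(3*pi**2)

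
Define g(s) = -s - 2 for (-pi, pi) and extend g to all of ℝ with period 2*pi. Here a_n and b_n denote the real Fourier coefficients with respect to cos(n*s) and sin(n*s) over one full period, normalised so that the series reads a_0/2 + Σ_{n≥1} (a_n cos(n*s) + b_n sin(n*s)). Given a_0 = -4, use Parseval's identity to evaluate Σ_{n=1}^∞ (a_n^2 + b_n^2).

Parseval: a_0^2/2 + Σ_{n≥1} (a_n^2+b_n^2) = 1/pi ∫_{-pi}^{pi} g(s)^2 ds = 2*pi**2/3 + 8.
Subtract a_0^2/2 = 8: Σ (a_n^2+b_n^2) = 2*pi**2/3.

2*pi**2/3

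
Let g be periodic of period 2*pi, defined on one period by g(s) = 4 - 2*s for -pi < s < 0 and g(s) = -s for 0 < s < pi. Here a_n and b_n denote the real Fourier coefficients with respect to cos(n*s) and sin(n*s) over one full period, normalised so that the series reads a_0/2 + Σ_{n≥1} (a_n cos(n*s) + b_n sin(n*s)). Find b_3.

b_3 = 1/pi ∫_{-pi}^{pi} g(s) sin(3*s) ds.
Split the integral at the breakpoints.
Integrating by parts (boundary term plus one more integral), an antiderivative of (4 - 2*s) sin(3*s) is 2*s*cos(3*s)/3 - 2*sin(3*s)/9 - 4*cos(3*s)/3; evaluating from -pi to 0: ∫_{-pi}^{0} (4 - 2*s) sin(3*s) ds = (-4/3) - (4/3 + 2*pi/3) = -8/3 - 2*pi/3.
Integrating by parts (boundary term plus one more integral), an antiderivative of (-s) sin(3*s) is s*cos(3*s)/3 - sin(3*s)/9; evaluating from 0 to pi: ∫_{0}^{pi} (-s) sin(3*s) ds = (-pi/3) - (0) = -pi/3.
Summing the pieces and multiplying by (1/pi) gives b_3 = (-pi - 8/3)/pi.

(-pi - 8/3)/pi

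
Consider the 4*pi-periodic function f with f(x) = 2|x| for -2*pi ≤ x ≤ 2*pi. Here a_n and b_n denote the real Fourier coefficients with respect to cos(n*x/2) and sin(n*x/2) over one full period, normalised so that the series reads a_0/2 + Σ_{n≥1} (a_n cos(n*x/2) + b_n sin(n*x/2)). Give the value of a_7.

-16/(49*pi)

a_7 = (1/(2*pi)) ∫_{-2*pi}^{2*pi} f(x) cos(7*x/2) dx.
f is even and cos(7*x/2) is even, so the integrand is even and a_7 = 1/pi ∫_0^{2*pi} f(x) cos(7*x/2) dx.
Integrating by parts (boundary term plus one more integral), an antiderivative of (2*x) cos(7*x/2) is 4*x*sin(7*x/2)/7 + 8*cos(7*x/2)/49; evaluating from 0 to 2*pi: ∫_{0}^{2*pi} (2*x) cos(7*x/2) dx = (-8/49) - (8/49) = -16/49.
Hence a_7 = (1/pi)·(-16/49) = -16/(49*pi).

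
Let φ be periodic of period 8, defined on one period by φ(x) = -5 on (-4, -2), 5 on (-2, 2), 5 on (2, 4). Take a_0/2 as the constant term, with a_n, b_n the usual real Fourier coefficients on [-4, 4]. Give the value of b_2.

b_2 = 1/4 ∫_{-4}^{4} φ(x) sin(pi*x/2) dx.
Split the integral at the breakpoints.
Directly, an antiderivative of (-5) sin(pi*x/2) is 10*cos(pi*x/2)/pi; evaluating from -4 to -2: ∫_{-4}^{-2} (-5) sin(pi*x/2) dx = (-10/pi) - (10/pi) = -20/pi.
Directly, an antiderivative of (5) sin(pi*x/2) is -10*cos(pi*x/2)/pi; evaluating from -2 to 2: ∫_{-2}^{2} (5) sin(pi*x/2) dx = (10/pi) - (10/pi) = 0.
Directly, an antiderivative of (5) sin(pi*x/2) is -10*cos(pi*x/2)/pi; evaluating from 2 to 4: ∫_{2}^{4} (5) sin(pi*x/2) dx = (-10/pi) - (10/pi) = -20/pi.
Summing the pieces and multiplying by (1/4) gives b_2 = -10/pi.

-10/pi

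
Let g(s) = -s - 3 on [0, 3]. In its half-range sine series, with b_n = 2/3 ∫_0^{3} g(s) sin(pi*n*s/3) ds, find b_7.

b_7 = 2/3 ∫_0^{3} (-s - 3) sin(7*pi*s/3) ds.
Integrating by parts (boundary term plus one more integral), an antiderivative of (-s - 3) sin(7*pi*s/3) is 3*s*cos(7*pi*s/3)/(7*pi) - 9*sin(7*pi*s/3)/(49*pi**2) + 9*cos(7*pi*s/3)/(7*pi); evaluating from 0 to 3: ∫_{0}^{3} (-s - 3) sin(7*pi*s/3) ds = (-18/(7*pi)) - (9/(7*pi)) = -27/(7*pi).
Hence b_7 = (2/3)·(-27/(7*pi)) = -18/(7*pi).

-18/(7*pi)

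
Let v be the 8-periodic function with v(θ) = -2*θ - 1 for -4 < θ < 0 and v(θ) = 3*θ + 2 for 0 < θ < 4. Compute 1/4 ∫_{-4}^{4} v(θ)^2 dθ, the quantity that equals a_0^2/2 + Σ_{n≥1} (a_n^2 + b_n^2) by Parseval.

271/3

1/4 ∫_{-4}^{4} v(θ)^2 dθ = 1/4 · (1084/3) = 271/3.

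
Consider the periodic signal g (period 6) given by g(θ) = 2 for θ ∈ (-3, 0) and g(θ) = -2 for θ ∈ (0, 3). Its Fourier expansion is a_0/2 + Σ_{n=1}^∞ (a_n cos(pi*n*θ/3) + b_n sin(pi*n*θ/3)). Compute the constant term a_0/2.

0

a_0 = 1/3 ∫_{-3}^{3} g(θ) dθ = 1/3 · (0) = 0.
So the constant term a_0/2 = 0.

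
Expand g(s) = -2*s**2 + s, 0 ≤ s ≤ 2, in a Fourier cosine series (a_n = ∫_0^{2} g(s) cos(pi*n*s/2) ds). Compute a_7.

a_7 = ∫_0^{2} (-2*s**2 + s) cos(7*pi*s/2) ds.
Integrating by parts twice (tabular method), an antiderivative of (-2*s**2 + s) cos(7*pi*s/2) is -4*s**2*sin(7*pi*s/2)/(7*pi) + 2*s*sin(7*pi*s/2)/(7*pi) - 16*s*cos(7*pi*s/2)/(49*pi**2) + 32*sin(7*pi*s/2)/(343*pi**3) + 4*cos(7*pi*s/2)/(49*pi**2); evaluating from 0 to 2: ∫_{0}^{2} (-2*s**2 + s) cos(7*pi*s/2) ds = (4/(7*pi**2)) - (4/(49*pi**2)) = 24/(49*pi**2).
Hence a_7 = 24/(49*pi**2).

24/(49*pi**2)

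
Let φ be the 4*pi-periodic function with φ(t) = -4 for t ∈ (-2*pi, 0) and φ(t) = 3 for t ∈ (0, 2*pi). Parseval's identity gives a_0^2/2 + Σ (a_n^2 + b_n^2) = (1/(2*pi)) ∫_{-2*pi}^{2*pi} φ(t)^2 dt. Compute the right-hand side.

(1/(2*pi)) ∫_{-2*pi}^{2*pi} φ(t)^2 dt = (1/(2*pi)) · (50*pi) = 25.

25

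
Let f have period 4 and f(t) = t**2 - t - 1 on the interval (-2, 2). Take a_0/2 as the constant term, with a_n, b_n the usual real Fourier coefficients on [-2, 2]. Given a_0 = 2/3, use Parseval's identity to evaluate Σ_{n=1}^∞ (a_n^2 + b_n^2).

Parseval: a_0^2/2 + Σ_{n≥1} (a_n^2+b_n^2) = 1/2 ∫_{-2}^{2} f(t)^2 dt = 86/15.
Subtract a_0^2/2 = 2/9: Σ (a_n^2+b_n^2) = 248/45.

248/45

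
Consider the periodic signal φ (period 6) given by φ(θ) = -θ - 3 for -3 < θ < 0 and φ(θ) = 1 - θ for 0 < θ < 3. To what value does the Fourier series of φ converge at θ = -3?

At θ = -3 the one-sided limits are φ(-3^-) = -2 and φ(-3^+) = 0.
By Dirichlet's theorem the series converges to their average, [(-2) + (0)]/2 = -1.

-1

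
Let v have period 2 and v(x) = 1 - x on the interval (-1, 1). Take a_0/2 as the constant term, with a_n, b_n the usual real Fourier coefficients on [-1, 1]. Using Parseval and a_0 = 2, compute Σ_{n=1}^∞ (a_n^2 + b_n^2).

2/3

Parseval: a_0^2/2 + Σ_{n≥1} (a_n^2+b_n^2) = ∫_{-1}^{1} v(x)^2 dx = 8/3.
Subtract a_0^2/2 = 2: Σ (a_n^2+b_n^2) = 2/3.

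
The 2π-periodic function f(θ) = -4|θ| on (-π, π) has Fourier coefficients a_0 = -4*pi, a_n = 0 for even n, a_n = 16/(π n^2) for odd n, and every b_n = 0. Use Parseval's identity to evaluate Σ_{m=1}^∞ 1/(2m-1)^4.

pi**4/96

Parseval: a_0^2/2 + Σ a_n^2 = (1/π) ∫_{-π}^{π} f(θ)^2 dθ = 32*pi**2/3.
Subtract a_0^2/2 = 8*pi**2: Σ a_n^2 = 8*pi**2/3.
Only odd n contribute, with a_n^2 = 256/(π^2 n^4), so Σ_{m≥1} 1/(2m-1)^4 = π^2·(8*pi**2/3)/256 = pi**4/96.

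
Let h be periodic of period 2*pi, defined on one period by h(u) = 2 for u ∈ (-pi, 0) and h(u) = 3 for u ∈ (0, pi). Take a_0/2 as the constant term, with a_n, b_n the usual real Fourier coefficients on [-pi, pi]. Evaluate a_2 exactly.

0

a_2 = 1/pi ∫_{-pi}^{pi} h(u) cos(2*u) du.
Split the integral at the breakpoints.
Directly, an antiderivative of (2) cos(2*u) is sin(2*u); evaluating from -pi to 0: ∫_{-pi}^{0} (2) cos(2*u) du = (0) - (0) = 0.
Directly, an antiderivative of (3) cos(2*u) is 3*sin(2*u)/2; evaluating from 0 to pi: ∫_{0}^{pi} (3) cos(2*u) du = (0) - (0) = 0.
Summing the pieces and multiplying by (1/pi) gives a_2 = 0.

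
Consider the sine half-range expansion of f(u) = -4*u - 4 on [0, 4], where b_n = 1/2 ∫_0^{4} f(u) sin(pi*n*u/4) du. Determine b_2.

b_2 = 1/2 ∫_0^{4} (-4*u - 4) sin(pi*u/2) du.
Integrating by parts (boundary term plus one more integral), an antiderivative of (-4*u - 4) sin(pi*u/2) is 8*u*cos(pi*u/2)/pi - 16*sin(pi*u/2)/pi**2 + 8*cos(pi*u/2)/pi; evaluating from 0 to 4: ∫_{0}^{4} (-4*u - 4) sin(pi*u/2) du = (40/pi) - (8/pi) = 32/pi.
Hence b_2 = (1/2)·(32/pi) = 16/pi.

16/pi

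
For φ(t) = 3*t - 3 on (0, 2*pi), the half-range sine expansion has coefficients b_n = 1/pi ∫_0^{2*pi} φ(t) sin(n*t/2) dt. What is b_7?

12*(-1 + pi)/(7*pi)

b_7 = 1/pi ∫_0^{2*pi} (3*t - 3) sin(7*t/2) dt.
Integrating by parts (boundary term plus one more integral), an antiderivative of (3*t - 3) sin(7*t/2) is -6*t*cos(7*t/2)/7 + 12*sin(7*t/2)/49 + 6*cos(7*t/2)/7; evaluating from 0 to 2*pi: ∫_{0}^{2*pi} (3*t - 3) sin(7*t/2) dt = (-6/7 + 12*pi/7) - (6/7) = -12/7 + 12*pi/7.
Hence b_7 = (1/pi)·(-12/7 + 12*pi/7) = 12*(-1 + pi)/(7*pi).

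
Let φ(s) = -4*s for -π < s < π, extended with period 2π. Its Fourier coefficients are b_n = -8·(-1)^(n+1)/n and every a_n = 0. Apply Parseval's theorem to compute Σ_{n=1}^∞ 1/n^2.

pi**2/6

Parseval: Σ b_n^2 = (1/π) ∫_{-π}^{π} φ(s)^2 ds = 32*pi**2/3.
Σ b_n^2 = Σ 64/n^2, so Σ 1/n^2 = (32*pi**2/3)/64 = pi**2/6.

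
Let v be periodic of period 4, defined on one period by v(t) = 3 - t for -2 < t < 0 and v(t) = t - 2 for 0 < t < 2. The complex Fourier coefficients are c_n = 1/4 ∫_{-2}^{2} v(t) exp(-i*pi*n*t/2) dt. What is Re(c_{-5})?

-4/(25*pi**2)

Since v is real-valued, Re(c_{-5}) = 1/4 ∫_{-2}^{2} v(t) cos(-5*pi*t/2) dt = a_{5}/2.
Split the integral at the breakpoints.
Integrating by parts (boundary term plus one more integral), an antiderivative of (3 - t) cos(-5*pi*t/2) is -2*t*sin(5*pi*t/2)/(5*pi) + 6*sin(5*pi*t/2)/(5*pi) - 4*cos(5*pi*t/2)/(25*pi**2); evaluating from -2 to 0: ∫_{-2}^{0} (3 - t) cos(-5*pi*t/2) dt = (-4/(25*pi**2)) - (4/(25*pi**2)) = -8/(25*pi**2).
Integrating by parts (boundary term plus one more integral), an antiderivative of (t - 2) cos(-5*pi*t/2) is 2*t*sin(5*pi*t/2)/(5*pi) - 4*sin(5*pi*t/2)/(5*pi) + 4*cos(5*pi*t/2)/(25*pi**2); evaluating from 0 to 2: ∫_{0}^{2} (t - 2) cos(-5*pi*t/2) dt = (-4/(25*pi**2)) - (4/(25*pi**2)) = -8/(25*pi**2).
So ∫_{-2}^{2} v(t) cos(-5*pi*t/2) dt = -16/(25*pi**2).
Hence Re(c_{-5}) = (1/4)·(-16/(25*pi**2)) = -4/(25*pi**2).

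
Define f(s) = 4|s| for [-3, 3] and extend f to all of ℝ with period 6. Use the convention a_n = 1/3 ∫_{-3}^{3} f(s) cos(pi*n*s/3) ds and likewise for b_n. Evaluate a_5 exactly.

-48/(25*pi**2)

a_5 = 1/3 ∫_{-3}^{3} f(s) cos(5*pi*s/3) ds.
f is even and cos(5*pi*s/3) is even, so the integrand is even and a_5 = 2/3 ∫_0^{3} f(s) cos(5*pi*s/3) ds.
Integrating by parts (boundary term plus one more integral), an antiderivative of (4*s) cos(5*pi*s/3) is 12*s*sin(5*pi*s/3)/(5*pi) + 36*cos(5*pi*s/3)/(25*pi**2); evaluating from 0 to 3: ∫_{0}^{3} (4*s) cos(5*pi*s/3) ds = (-36/(25*pi**2)) - (36/(25*pi**2)) = -72/(25*pi**2).
Hence a_5 = (2/3)·(-72/(25*pi**2)) = -48/(25*pi**2).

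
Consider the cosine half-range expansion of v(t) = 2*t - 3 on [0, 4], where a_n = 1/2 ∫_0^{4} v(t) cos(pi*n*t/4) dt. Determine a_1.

-32/pi**2

a_1 = 1/2 ∫_0^{4} (2*t - 3) cos(pi*t/4) dt.
Integrating by parts (boundary term plus one more integral), an antiderivative of (2*t - 3) cos(pi*t/4) is 8*t*sin(pi*t/4)/pi - 12*sin(pi*t/4)/pi + 32*cos(pi*t/4)/pi**2; evaluating from 0 to 4: ∫_{0}^{4} (2*t - 3) cos(pi*t/4) dt = (-32/pi**2) - (32/pi**2) = -64/pi**2.
Hence a_1 = (1/2)·(-64/pi**2) = -32/pi**2.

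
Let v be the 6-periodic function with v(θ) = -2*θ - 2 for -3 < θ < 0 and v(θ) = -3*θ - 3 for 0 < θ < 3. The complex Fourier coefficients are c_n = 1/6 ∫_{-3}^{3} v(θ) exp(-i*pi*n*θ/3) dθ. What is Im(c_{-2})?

Since v is real-valued, Im(c_{-2}) = -1/6 ∫_{-3}^{3} v(θ) sin(-2*pi*θ/3) dθ = b_{2}/2.
Split the integral at the breakpoints.
Integrating by parts (boundary term plus one more integral), an antiderivative of (-2*θ - 2) sin(-2*pi*θ/3) is -3*θ*cos(2*pi*θ/3)/pi + 9*sin(2*pi*θ/3)/(2*pi**2) - 3*cos(2*pi*θ/3)/pi; evaluating from -3 to 0: ∫_{-3}^{0} (-2*θ - 2) sin(-2*pi*θ/3) dθ = (-3/pi) - (6/pi) = -9/pi.
Integrating by parts (boundary term plus one more integral), an antiderivative of (-3*θ - 3) sin(-2*pi*θ/3) is -9*θ*cos(2*pi*θ/3)/(2*pi) + 27*sin(2*pi*θ/3)/(4*pi**2) - 9*cos(2*pi*θ/3)/(2*pi); evaluating from 0 to 3: ∫_{0}^{3} (-3*θ - 3) sin(-2*pi*θ/3) dθ = (-18/pi) - (-9/(2*pi)) = -27/(2*pi).
So ∫_{-3}^{3} v(θ) sin(-2*pi*θ/3) dθ = -45/(2*pi).
Hence Im(c_{-2}) = (-1/6)·(-45/(2*pi)) = 15/(4*pi).

15/(4*pi)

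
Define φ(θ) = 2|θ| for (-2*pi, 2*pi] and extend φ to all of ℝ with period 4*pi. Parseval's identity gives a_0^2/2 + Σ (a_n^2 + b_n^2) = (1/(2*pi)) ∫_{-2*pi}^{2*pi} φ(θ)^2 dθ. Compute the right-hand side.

32*pi**2/3

(1/(2*pi)) ∫_{-2*pi}^{2*pi} φ(θ)^2 dθ = (1/(2*pi)) · (64*pi**3/3) = 32*pi**2/3.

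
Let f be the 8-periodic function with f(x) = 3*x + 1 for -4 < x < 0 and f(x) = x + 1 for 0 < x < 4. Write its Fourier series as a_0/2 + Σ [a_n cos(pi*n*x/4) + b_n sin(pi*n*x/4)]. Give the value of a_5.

16/(25*pi**2)

a_5 = 1/4 ∫_{-4}^{4} f(x) cos(5*pi*x/4) dx.
Split the integral at the breakpoints.
Integrating by parts (boundary term plus one more integral), an antiderivative of (3*x + 1) cos(5*pi*x/4) is 12*x*sin(5*pi*x/4)/(5*pi) + 4*sin(5*pi*x/4)/(5*pi) + 48*cos(5*pi*x/4)/(25*pi**2); evaluating from -4 to 0: ∫_{-4}^{0} (3*x + 1) cos(5*pi*x/4) dx = (48/(25*pi**2)) - (-48/(25*pi**2)) = 96/(25*pi**2).
Integrating by parts (boundary term plus one more integral), an antiderivative of (x + 1) cos(5*pi*x/4) is 4*x*sin(5*pi*x/4)/(5*pi) + 4*sin(5*pi*x/4)/(5*pi) + 16*cos(5*pi*x/4)/(25*pi**2); evaluating from 0 to 4: ∫_{0}^{4} (x + 1) cos(5*pi*x/4) dx = (-16/(25*pi**2)) - (16/(25*pi**2)) = -32/(25*pi**2).
Summing the pieces and multiplying by (1/4) gives a_5 = 16/(25*pi**2).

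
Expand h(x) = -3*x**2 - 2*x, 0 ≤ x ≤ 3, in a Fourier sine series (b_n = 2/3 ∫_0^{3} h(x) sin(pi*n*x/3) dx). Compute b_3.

b_3 = 2/3 ∫_0^{3} (-3*x**2 - 2*x) sin(pi*x) dx.
Integrating by parts twice (tabular method), an antiderivative of (-3*x**2 - 2*x) sin(pi*x) is 3*x**2*cos(pi*x)/pi - 6*x*sin(pi*x)/pi**2 + 2*x*cos(pi*x)/pi - 2*sin(pi*x)/pi**2 - 6*cos(pi*x)/pi**3; evaluating from 0 to 3: ∫_{0}^{3} (-3*x**2 - 2*x) sin(pi*x) dx = (-33/pi + 6/pi**3) - (-6/pi**3) = -33/pi + 12/pi**3.
Hence b_3 = (2/3)·(-33/pi + 12/pi**3) = -22/pi + 8/pi**3.

-22/pi + 8/pi**3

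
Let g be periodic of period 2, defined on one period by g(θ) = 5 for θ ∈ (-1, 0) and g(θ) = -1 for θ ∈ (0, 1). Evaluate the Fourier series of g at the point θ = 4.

2

θ = 4 differs from θ = 0 by 2 full period(s), and the series is 2-periodic.
At θ = 0 the one-sided limits are g(0^-) = 5 and g(0^+) = -1.
By Dirichlet's theorem the series converges to their average, [(5) + (-1)]/2 = 2.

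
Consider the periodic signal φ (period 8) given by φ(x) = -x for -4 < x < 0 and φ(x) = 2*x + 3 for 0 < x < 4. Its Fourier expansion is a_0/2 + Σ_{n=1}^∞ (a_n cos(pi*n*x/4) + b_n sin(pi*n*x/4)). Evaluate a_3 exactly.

a_3 = 1/4 ∫_{-4}^{4} φ(x) cos(3*pi*x/4) dx.
Split the integral at the breakpoints.
Integrating by parts (boundary term plus one more integral), an antiderivative of (-x) cos(3*pi*x/4) is -4*x*sin(3*pi*x/4)/(3*pi) - 16*cos(3*pi*x/4)/(9*pi**2); evaluating from -4 to 0: ∫_{-4}^{0} (-x) cos(3*pi*x/4) dx = (-16/(9*pi**2)) - (16/(9*pi**2)) = -32/(9*pi**2).
Integrating by parts (boundary term plus one more integral), an antiderivative of (2*x + 3) cos(3*pi*x/4) is 8*x*sin(3*pi*x/4)/(3*pi) + 4*sin(3*pi*x/4)/pi + 32*cos(3*pi*x/4)/(9*pi**2); evaluating from 0 to 4: ∫_{0}^{4} (2*x + 3) cos(3*pi*x/4) dx = (-32/(9*pi**2)) - (32/(9*pi**2)) = -64/(9*pi**2).
Summing the pieces and multiplying by (1/4) gives a_3 = -8/(3*pi**2).

-8/(3*pi**2)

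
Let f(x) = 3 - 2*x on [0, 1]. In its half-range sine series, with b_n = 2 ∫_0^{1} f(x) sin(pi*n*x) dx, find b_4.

1/pi

b_4 = 2 ∫_0^{1} (3 - 2*x) sin(4*pi*x) dx.
Integrating by parts (boundary term plus one more integral), an antiderivative of (3 - 2*x) sin(4*pi*x) is x*cos(4*pi*x)/(2*pi) - sin(4*pi*x)/(8*pi**2) - 3*cos(4*pi*x)/(4*pi); evaluating from 0 to 1: ∫_{0}^{1} (3 - 2*x) sin(4*pi*x) dx = (-1/(4*pi)) - (-3/(4*pi)) = 1/(2*pi).
Hence b_4 = 2·(1/(2*pi)) = 1/pi.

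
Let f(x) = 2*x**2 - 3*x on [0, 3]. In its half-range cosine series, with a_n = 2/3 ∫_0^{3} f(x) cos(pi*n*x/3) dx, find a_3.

a_3 = 2/3 ∫_0^{3} (2*x**2 - 3*x) cos(pi*x) dx.
Integrating by parts twice (tabular method), an antiderivative of (2*x**2 - 3*x) cos(pi*x) is 2*x**2*sin(pi*x)/pi - 3*x*sin(pi*x)/pi + 4*x*cos(pi*x)/pi**2 - 4*sin(pi*x)/pi**3 - 3*cos(pi*x)/pi**2; evaluating from 0 to 3: ∫_{0}^{3} (2*x**2 - 3*x) cos(pi*x) dx = (-9/pi**2) - (-3/pi**2) = -6/pi**2.
Hence a_3 = (2/3)·(-6/pi**2) = -4/pi**2.

-4/pi**2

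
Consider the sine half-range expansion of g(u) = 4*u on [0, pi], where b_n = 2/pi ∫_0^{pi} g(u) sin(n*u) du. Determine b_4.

-2

b_4 = 2/pi ∫_0^{pi} (4*u) sin(4*u) du.
Integrating by parts (boundary term plus one more integral), an antiderivative of (4*u) sin(4*u) is -u*cos(4*u) + sin(4*u)/4; evaluating from 0 to pi: ∫_{0}^{pi} (4*u) sin(4*u) du = (-pi) - (0) = -pi.
Hence b_4 = (2/pi)·(-pi) = -2.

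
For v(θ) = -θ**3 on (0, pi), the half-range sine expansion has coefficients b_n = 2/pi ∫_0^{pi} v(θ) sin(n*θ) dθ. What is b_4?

-3/16 + pi**2/2

b_4 = 2/pi ∫_0^{pi} (-θ**3) sin(4*θ) dθ.
Integrating by parts three times (tabular method), an antiderivative of (-θ**3) sin(4*θ) is θ**3*cos(4*θ)/4 - 3*θ**2*sin(4*θ)/16 - 3*θ*cos(4*θ)/32 + 3*sin(4*θ)/128; evaluating from 0 to pi: ∫_{0}^{pi} (-θ**3) sin(4*θ) dθ = (pi*(-3 + 8*pi**2)/32) - (0) = pi*(-3 + 8*pi**2)/32.
Hence b_4 = (2/pi)·(pi*(-3 + 8*pi**2)/32) = -3/16 + pi**2/2.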